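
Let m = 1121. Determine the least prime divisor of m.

19

1121 is odd.
Digit sum 5, not divisible by 3.
Ends in 1: not divisible by 5.
7: 1121 = 7·160 + 1
11: 1121 = 11·101 + 10
13: 1121 = 13·86 + 3
17: 1121 = 17·65 + 16
19: 1121 = 19·59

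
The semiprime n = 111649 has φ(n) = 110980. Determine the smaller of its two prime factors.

φ(n) = (p−1)(q−1) = n − (p+q) + 1, so p + q = 111649 − 110980 + 1 = 670.
p and q are the roots of t² − 670t + 111649 = 0.
Discriminant: 670² − 4·111649 = 448900 − 446596 = 2304; √2304 = 48.
q = (670 − 48)/2 = 311, p = (670 + 48)/2 = 359.
Check: 311 · 359 = 111649.

311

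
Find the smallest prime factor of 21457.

21457 is odd.
Digit sum 19, not divisible by 3.
Ends in 7: not divisible by 5.
7: 21457 = 7·3065 + 2
11: 21457 = 11·1950 + 7
13: 21457 = 13·1650 + 7
17: 21457 = 17·1262 + 3
19: 21457 = 19·1129 + 6
23: 21457 = 23·932 + 21
29: 21457 = 29·739 + 26
31: 21457 = 31·692 + 5
37: 21457 = 37·579 + 34
41: 21457 = 41·523 + 14
43: 21457 = 43·499

43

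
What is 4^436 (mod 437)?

4^1 ≡ 4 (mod 437)
4^2 ≡ 4^2 = 16 ≡ 16 (mod 437)
4^4 ≡ 16^2 = 256 ≡ 256 (mod 437)
4^8 ≡ 256^2 = 65536 ≡ 423 (mod 437)
4^16 ≡ 423^2 = 178929 ≡ 196 (mod 437)
4^32 ≡ 196^2 = 38416 ≡ 397 (mod 437)
4^64 ≡ 397^2 = 157609 ≡ 289 (mod 437)
4^128 ≡ 289^2 = 83521 ≡ 54 (mod 437)
4^256 ≡ 54^2 = 2916 ≡ 294 (mod 437)
436 = 256 + 128 + 32 + 16 + 4 in binary powers of 2.
So 4^436 ≡ 294 · 54 · 397 · 196 · 256 ≡ 123 (mod 437).
Since 123 ≠ 1, base 4 is a Fermat witness: 437 is composite.

123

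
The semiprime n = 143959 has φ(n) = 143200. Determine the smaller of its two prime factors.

φ(n) = (p−1)(q−1) = n − (p+q) + 1, so p + q = 143959 − 143200 + 1 = 760.
p and q are the roots of t² − 760t + 143959 = 0.
Discriminant: 760² − 4·143959 = 577600 − 575836 = 1764; √1764 = 42.
q = (760 − 42)/2 = 359, p = (760 + 42)/2 = 401.
Check: 359 · 401 = 143959.

359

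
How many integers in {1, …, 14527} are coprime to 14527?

Factor: 14527 = 73 · 199.
φ(14527) = (73−1) · (199−1) = 72 · 198 = 14256.

14256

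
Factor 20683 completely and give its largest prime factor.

43

20683 = 13 · 1591
1591 = 37 · 43
43 is prime.
So 20683 = 13 · 37 · 43; the largest prime factor is 43.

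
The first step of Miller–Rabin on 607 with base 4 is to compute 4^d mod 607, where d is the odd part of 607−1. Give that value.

607 − 1 = 606 = 2^1 · 303, so d = 303.
4^1 ≡ 4 (mod 607)
4^2 ≡ 4^2 = 16 ≡ 16 (mod 607)
4^4 ≡ 16^2 = 256 ≡ 256 (mod 607)
4^8 ≡ 256^2 = 65536 ≡ 587 (mod 607)
4^16 ≡ 587^2 = 344569 ≡ 400 (mod 607)
4^32 ≡ 400^2 = 160000 ≡ 359 (mod 607)
4^64 ≡ 359^2 = 128881 ≡ 197 (mod 607)
4^128 ≡ 197^2 = 38809 ≡ 568 (mod 607)
4^256 ≡ 568^2 = 322624 ≡ 307 (mod 607)
303 = 256 + 32 + 8 + 4 + 2 + 1 in binary powers of 2.
So 4^303 ≡ 307 · 359 · 587 · 256 · 16 · 4 ≡ 1 (mod 607).
Since 4^d ≡ 1 (mod 607), base 4 does not prove 607 composite.

1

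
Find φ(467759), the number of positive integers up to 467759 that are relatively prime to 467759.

444600

Factor: 467759 = 31 · 79 · 191.
φ(467759) = (31−1) · (79−1) · (191−1) = 30 · 78 · 190 = 444600.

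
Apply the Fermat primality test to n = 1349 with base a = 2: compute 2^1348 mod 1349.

651

2^1 ≡ 2 (mod 1349)
2^2 ≡ 2^2 = 4 ≡ 4 (mod 1349)
2^4 ≡ 4^2 = 16 ≡ 16 (mod 1349)
2^8 ≡ 16^2 = 256 ≡ 256 (mod 1349)
2^16 ≡ 256^2 = 65536 ≡ 784 (mod 1349)
2^32 ≡ 784^2 = 614656 ≡ 861 (mod 1349)
2^64 ≡ 861^2 = 741321 ≡ 720 (mod 1349)
2^128 ≡ 720^2 = 518400 ≡ 384 (mod 1349)
2^256 ≡ 384^2 = 147456 ≡ 415 (mod 1349)
2^512 ≡ 415^2 = 172225 ≡ 902 (mod 1349)
2^1024 ≡ 902^2 = 813604 ≡ 157 (mod 1349)
1348 = 1024 + 256 + 64 + 4 in binary powers of 2.
So 2^1348 ≡ 157 · 415 · 720 · 16 ≡ 651 (mod 1349).
Since 651 ≠ 1, base 2 is a Fermat witness: 1349 is composite.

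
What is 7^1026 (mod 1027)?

324

7^1 ≡ 7 (mod 1027)
7^2 ≡ 7^2 = 49 ≡ 49 (mod 1027)
7^4 ≡ 49^2 = 2401 ≡ 347 (mod 1027)
7^8 ≡ 347^2 = 120409 ≡ 250 (mod 1027)
7^16 ≡ 250^2 = 62500 ≡ 880 (mod 1027)
7^32 ≡ 880^2 = 774400 ≡ 42 (mod 1027)
7^64 ≡ 42^2 = 1764 ≡ 737 (mod 1027)
7^128 ≡ 737^2 = 543169 ≡ 913 (mod 1027)
7^256 ≡ 913^2 = 833569 ≡ 672 (mod 1027)
7^512 ≡ 672^2 = 451584 ≡ 731 (mod 1027)
7^1024 ≡ 731^2 = 534361 ≡ 321 (mod 1027)
1026 = 1024 + 2 in binary powers of 2.
So 7^1026 ≡ 321 · 49 ≡ 324 (mod 1027).
Since 324 ≠ 1, base 7 is a Fermat witness: 1027 is composite.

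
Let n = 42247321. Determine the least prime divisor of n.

42247321 is odd.
Digit sum 25, not divisible by 3.
Ends in 1: not divisible by 5.
7: 42247321 = 7·6035331 + 4
11: 42247321 = 11·3840665 + 6
13: 42247321 = 13·3249793 + 12
17: 42247321 = 17·2485136 + 9
19: 42247321 = 19·2223543 + 4
23: 42247321 = 23·1836840 + 1
29: 42247321 = 29·1456804 + 5
31: 42247321 = 31·1362816 + 25
37: 42247321 = 37·1141819 + 18
41: 42247321 = 41·1030422 + 19
43: 42247321 = 43·982495 + 36
47: 42247321 = 47·898879 + 8
53: 42247321 = 53·797119 + 14
59: 42247321 = 59·716056 + 17
61: 42247321 = 61·692579 + 2
67: 42247321 = 67·630557 + 2
71: 42247321 = 71·595032 + 49
73: 42247321 = 73·578730 + 31
79: 42247321 = 79·534776 + 17
83: 42247321 = 83·509003 + 72
89: 42247321 = 89·474689

89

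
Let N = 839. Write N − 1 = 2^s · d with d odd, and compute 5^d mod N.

839 − 1 = 838 = 2^1 · 419, so d = 419.
5^1 ≡ 5 (mod 839)
5^2 ≡ 5^2 = 25 ≡ 25 (mod 839)
5^4 ≡ 25^2 = 625 ≡ 625 (mod 839)
5^8 ≡ 625^2 = 390625 ≡ 490 (mod 839)
5^16 ≡ 490^2 = 240100 ≡ 146 (mod 839)
5^32 ≡ 146^2 = 21316 ≡ 341 (mod 839)
5^64 ≡ 341^2 = 116281 ≡ 499 (mod 839)
5^128 ≡ 499^2 = 249001 ≡ 657 (mod 839)
5^256 ≡ 657^2 = 431649 ≡ 403 (mod 839)
419 = 256 + 128 + 32 + 2 + 1 in binary powers of 2.
So 5^419 ≡ 403 · 657 · 341 · 25 · 5 ≡ 1 (mod 839).
Since 5^d ≡ 1 (mod 839), base 5 does not prove 839 composite.

1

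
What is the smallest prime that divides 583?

583 is odd.
Digit sum 16, not divisible by 3.
Ends in 3: not divisible by 5.
7: 583 = 7·83 + 2
11: 583 = 11·53

11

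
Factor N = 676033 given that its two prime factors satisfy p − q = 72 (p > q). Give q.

Since p = q + 72, we have 676033 = q(q + 72), so q² + 72q − 676033 = 0.
Discriminant: 72² + 4·676033 = 5184 + 2704132 = 2709316; √2709316 = 1646.
q = (−72 + 1646)/2 = 787, and p = q + 72 = 859.
Check: 787 · 859 = 676033.

787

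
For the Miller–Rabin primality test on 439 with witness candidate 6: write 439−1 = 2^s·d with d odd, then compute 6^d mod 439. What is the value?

438

439 − 1 = 438 = 2^1 · 219, so d = 219.
6^1 ≡ 6 (mod 439)
6^2 ≡ 6^2 = 36 ≡ 36 (mod 439)
6^4 ≡ 36^2 = 1296 ≡ 418 (mod 439)
6^8 ≡ 418^2 = 174724 ≡ 2 (mod 439)
6^16 ≡ 2^2 = 4 ≡ 4 (mod 439)
6^32 ≡ 4^2 = 16 ≡ 16 (mod 439)
6^64 ≡ 16^2 = 256 ≡ 256 (mod 439)
6^128 ≡ 256^2 = 65536 ≡ 125 (mod 439)
219 = 128 + 64 + 16 + 8 + 2 + 1 in binary powers of 2.
So 6^219 ≡ 125 · 256 · 4 · 2 · 36 · 6 ≡ 438 (mod 439).
Since 6^d ≡ 438 (mod 439), base 6 does not prove 439 composite.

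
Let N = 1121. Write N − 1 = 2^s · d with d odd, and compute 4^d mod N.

556

1121 − 1 = 1120 = 2^5 · 35, so d = 35.
4^1 ≡ 4 (mod 1121)
4^2 ≡ 4^2 = 16 ≡ 16 (mod 1121)
4^4 ≡ 16^2 = 256 ≡ 256 (mod 1121)
4^8 ≡ 256^2 = 65536 ≡ 518 (mod 1121)
4^16 ≡ 518^2 = 268324 ≡ 405 (mod 1121)
4^32 ≡ 405^2 = 164025 ≡ 359 (mod 1121)
35 = 32 + 2 + 1 in binary powers of 2.
So 4^35 ≡ 359 · 16 · 4 ≡ 556 (mod 1121).
Squaring chain: 556 → 861 → 340 → 137 → 833; never reaches −1, so base 4 is a Miller–Rabin witness that 1121 is composite.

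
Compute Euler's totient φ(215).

168

Factor: 215 = 5 · 43.
φ(215) = (5−1) · (43−1) = 4 · 42 = 168.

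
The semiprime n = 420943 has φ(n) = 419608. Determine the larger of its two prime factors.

827

φ(n) = (p−1)(q−1) = n − (p+q) + 1, so p + q = 420943 − 419608 + 1 = 1336.
p and q are the roots of t² − 1336t + 420943 = 0.
Discriminant: 1336² − 4·420943 = 1784896 − 1683772 = 101124; √101124 = 318.
q = (1336 − 318)/2 = 509, p = (1336 + 318)/2 = 827.
Check: 509 · 827 = 420943.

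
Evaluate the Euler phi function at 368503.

349440

Factor: 368503 = 29 · 97 · 131.
φ(368503) = (29−1) · (97−1) · (131−1) = 28 · 96 · 130 = 349440.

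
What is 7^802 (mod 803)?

7^1 ≡ 7 (mod 803)
7^2 ≡ 7^2 = 49 ≡ 49 (mod 803)
7^4 ≡ 49^2 = 2401 ≡ 795 (mod 803)
7^8 ≡ 795^2 = 632025 ≡ 64 (mod 803)
7^16 ≡ 64^2 = 4096 ≡ 81 (mod 803)
7^32 ≡ 81^2 = 6561 ≡ 137 (mod 803)
7^64 ≡ 137^2 = 18769 ≡ 300 (mod 803)
7^128 ≡ 300^2 = 90000 ≡ 64 (mod 803)
7^256 ≡ 64^2 = 4096 ≡ 81 (mod 803)
7^512 ≡ 81^2 = 6561 ≡ 137 (mod 803)
802 = 512 + 256 + 32 + 2 in binary powers of 2.
So 7^802 ≡ 137 · 81 · 137 · 49 ≡ 654 (mod 803).
Since 654 ≠ 1, base 7 is a Fermat witness: 803 is composite.

654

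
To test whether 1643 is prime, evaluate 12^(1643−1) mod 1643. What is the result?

782

12^1 ≡ 12 (mod 1643)
12^2 ≡ 12^2 = 144 ≡ 144 (mod 1643)
12^4 ≡ 144^2 = 20736 ≡ 1020 (mod 1643)
12^8 ≡ 1020^2 = 1040400 ≡ 381 (mod 1643)
12^16 ≡ 381^2 = 145161 ≡ 577 (mod 1643)
12^32 ≡ 577^2 = 332929 ≡ 1043 (mod 1643)
12^64 ≡ 1043^2 = 1087849 ≡ 183 (mod 1643)
12^128 ≡ 183^2 = 33489 ≡ 629 (mod 1643)
12^256 ≡ 629^2 = 395641 ≡ 1321 (mod 1643)
12^512 ≡ 1321^2 = 1745041 ≡ 175 (mod 1643)
12^1024 ≡ 175^2 = 30625 ≡ 1051 (mod 1643)
1642 = 1024 + 512 + 64 + 32 + 8 + 2 in binary powers of 2.
So 12^1642 ≡ 1051 · 175 · 183 · 1043 · 381 · 144 ≡ 782 (mod 1643).
Since 782 ≠ 1, base 12 is a Fermat witness: 1643 is composite.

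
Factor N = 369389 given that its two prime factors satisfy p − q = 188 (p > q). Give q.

521

Since p = q + 188, we have 369389 = q(q + 188), so q² + 188q − 369389 = 0.
Discriminant: 188² + 4·369389 = 35344 + 1477556 = 1512900; √1512900 = 1230.
q = (−188 + 1230)/2 = 521, and p = q + 188 = 709.
Check: 521 · 709 = 369389.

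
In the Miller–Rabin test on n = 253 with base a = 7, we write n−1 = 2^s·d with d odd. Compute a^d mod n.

253 − 1 = 252 = 2^2 · 63, so d = 63.
7^1 ≡ 7 (mod 253)
7^2 ≡ 7^2 = 49 ≡ 49 (mod 253)
7^4 ≡ 49^2 = 2401 ≡ 124 (mod 253)
7^8 ≡ 124^2 = 15376 ≡ 196 (mod 253)
7^16 ≡ 196^2 = 38416 ≡ 213 (mod 253)
7^32 ≡ 213^2 = 45369 ≡ 82 (mod 253)
63 = 32 + 16 + 8 + 4 + 2 + 1 in binary powers of 2.
So 7^63 ≡ 82 · 213 · 196 · 124 · 49 · 7 ≡ 57 (mod 253).
Squaring chain: 57 → 213; never reaches −1, so base 7 is a Miller–Rabin witness that 253 is composite.

57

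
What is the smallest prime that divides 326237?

41

326237 is odd.
Digit sum 23, not divisible by 3.
Ends in 7: not divisible by 5.
7: 326237 = 7·46605 + 2
11: 326237 = 11·29657 + 10
13: 326237 = 13·25095 + 2
17: 326237 = 17·19190 + 7
19: 326237 = 19·17170 + 7
23: 326237 = 23·14184 + 5
29: 326237 = 29·11249 + 16
31: 326237 = 31·10523 + 24
37: 326237 = 37·8817 + 8
41: 326237 = 41·7957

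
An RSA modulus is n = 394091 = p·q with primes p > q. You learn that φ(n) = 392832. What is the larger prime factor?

φ(n) = (p−1)(q−1) = n − (p+q) + 1, so p + q = 394091 − 392832 + 1 = 1260.
p and q are the roots of t² − 1260t + 394091 = 0.
Discriminant: 1260² − 4·394091 = 1587600 − 1576364 = 11236; √11236 = 106.
q = (1260 − 106)/2 = 577, p = (1260 + 106)/2 = 683.
Check: 577 · 683 = 394091.

683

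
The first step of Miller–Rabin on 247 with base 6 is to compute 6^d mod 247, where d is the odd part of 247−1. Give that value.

247 − 1 = 246 = 2^1 · 123, so d = 123.
6^1 ≡ 6 (mod 247)
6^2 ≡ 6^2 = 36 ≡ 36 (mod 247)
6^4 ≡ 36^2 = 1296 ≡ 61 (mod 247)
6^8 ≡ 61^2 = 3721 ≡ 16 (mod 247)
6^16 ≡ 16^2 = 256 ≡ 9 (mod 247)
6^32 ≡ 9^2 = 81 ≡ 81 (mod 247)
6^64 ≡ 81^2 = 6561 ≡ 139 (mod 247)
123 = 64 + 32 + 16 + 8 + 2 + 1 in binary powers of 2.
So 6^123 ≡ 139 · 81 · 9 · 16 · 36 · 6 ≡ 125 (mod 247).
Squaring chain: 125; never reaches −1, so base 6 is a Miller–Rabin witness that 247 is composite.

125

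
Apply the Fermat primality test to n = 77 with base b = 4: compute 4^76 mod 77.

4

4^1 ≡ 4 (mod 77)
4^2 ≡ 4^2 = 16 ≡ 16 (mod 77)
4^4 ≡ 16^2 = 256 ≡ 25 (mod 77)
4^8 ≡ 25^2 = 625 ≡ 9 (mod 77)
4^16 ≡ 9^2 = 81 ≡ 4 (mod 77)
4^32 ≡ 4^2 = 16 ≡ 16 (mod 77)
4^64 ≡ 16^2 = 256 ≡ 25 (mod 77)
76 = 64 + 8 + 4 in binary powers of 2.
So 4^76 ≡ 25 · 9 · 25 ≡ 4 (mod 77).
Since 4 ≠ 1, base 4 is a Fermat witness: 77 is composite.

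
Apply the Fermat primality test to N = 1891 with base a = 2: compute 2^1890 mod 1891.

1768

2^1 ≡ 2 (mod 1891)
2^2 ≡ 2^2 = 4 ≡ 4 (mod 1891)
2^4 ≡ 4^2 = 16 ≡ 16 (mod 1891)
2^8 ≡ 16^2 = 256 ≡ 256 (mod 1891)
2^16 ≡ 256^2 = 65536 ≡ 1242 (mod 1891)
2^32 ≡ 1242^2 = 1542564 ≡ 1399 (mod 1891)
2^64 ≡ 1399^2 = 1957201 ≡ 16 (mod 1891)
2^128 ≡ 16^2 = 256 ≡ 256 (mod 1891)
2^256 ≡ 256^2 = 65536 ≡ 1242 (mod 1891)
2^512 ≡ 1242^2 = 1542564 ≡ 1399 (mod 1891)
2^1024 ≡ 1399^2 = 1957201 ≡ 16 (mod 1891)
1890 = 1024 + 512 + 256 + 64 + 32 + 2 in binary powers of 2.
So 2^1890 ≡ 16 · 1399 · 1242 · 16 · 1399 · 4 ≡ 1768 (mod 1891).
Since 1768 ≠ 1, base 2 is a Fermat witness: 1891 is composite.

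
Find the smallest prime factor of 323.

17

323 is odd.
Digit sum 8, not divisible by 3.
Ends in 3: not divisible by 5.
7: 323 = 7·46 + 1
11: 323 = 11·29 + 4
13: 323 = 13·24 + 11
17: 323 = 17·19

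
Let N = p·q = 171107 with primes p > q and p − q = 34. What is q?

Since p = q + 34, we have 171107 = q(q + 34), so q² + 34q − 171107 = 0.
Discriminant: 34² + 4·171107 = 1156 + 684428 = 685584; √685584 = 828.
q = (−34 + 828)/2 = 397, and p = q + 34 = 431.
Check: 397 · 431 = 171107.

397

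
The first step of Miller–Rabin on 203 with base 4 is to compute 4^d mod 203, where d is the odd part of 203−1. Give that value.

93

203 − 1 = 202 = 2^1 · 101, so d = 101.
4^1 ≡ 4 (mod 203)
4^2 ≡ 4^2 = 16 ≡ 16 (mod 203)
4^4 ≡ 16^2 = 256 ≡ 53 (mod 203)
4^8 ≡ 53^2 = 2809 ≡ 170 (mod 203)
4^16 ≡ 170^2 = 28900 ≡ 74 (mod 203)
4^32 ≡ 74^2 = 5476 ≡ 198 (mod 203)
4^64 ≡ 198^2 = 39204 ≡ 25 (mod 203)
101 = 64 + 32 + 4 + 1 in binary powers of 2.
So 4^101 ≡ 25 · 198 · 53 · 4 ≡ 93 (mod 203).
Squaring chain: 93; never reaches −1, so base 4 is a Miller–Rabin witness that 203 is composite.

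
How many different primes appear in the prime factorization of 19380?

5

19380 = 2^2 · 4845
4845 = 3 · 1615
1615 = 5 · 323
323 = 17 · 19
19380 = 2^2 · 3 · 5 · 17 · 19, which has 5 distinct prime factors.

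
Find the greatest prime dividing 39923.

39923 = 13 · 3071
3071 = 37 · 83
83 is prime.
So 39923 = 13 · 37 · 83; the largest prime factor is 83.

83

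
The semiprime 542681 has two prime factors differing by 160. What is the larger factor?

821

Since p = q + 160, we have 542681 = q(q + 160), so q² + 160q − 542681 = 0.
Discriminant: 160² + 4·542681 = 25600 + 2170724 = 2196324; √2196324 = 1482.
q = (−160 + 1482)/2 = 661, and p = q + 160 = 821.
Check: 661 · 821 = 542681.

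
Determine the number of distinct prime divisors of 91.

2

91 = 7 · 13
91 = 7 · 13, which has 2 distinct prime factors.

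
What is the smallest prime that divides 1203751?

1203751 is odd.
Digit sum 19, not divisible by 3.
Ends in 1: not divisible by 5.
7: 1203751 = 7·171964 + 3
11: 1203751 = 11·109431 + 10
13: 1203751 = 13·92596 + 3
17: 1203751 = 17·70808 + 15
19: 1203751 = 19·63355 + 6
23: 1203751 = 23·52337

23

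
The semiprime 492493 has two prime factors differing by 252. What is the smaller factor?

587

Since p = q + 252, we have 492493 = q(q + 252), so q² + 252q − 492493 = 0.
Discriminant: 252² + 4·492493 = 63504 + 1969972 = 2033476; √2033476 = 1426.
q = (−252 + 1426)/2 = 587, and p = q + 252 = 839.
Check: 587 · 839 = 492493.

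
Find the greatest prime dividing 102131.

102131 = 41 · 2491
2491 = 47 · 53
53 is prime.
So 102131 = 41 · 47 · 53; the largest prime factor is 53.

53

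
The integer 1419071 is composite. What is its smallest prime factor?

1419071 is odd.
Digit sum 23, not divisible by 3.
Ends in 1: not divisible by 5.
7: 1419071 = 7·202724 + 3
11: 1419071 = 11·129006 + 5
13: 1419071 = 13·109159 + 4
17: 1419071 = 17·83474 + 13
19: 1419071 = 19·74687 + 18
23: 1419071 = 23·61698 + 17
29: 1419071 = 29·48933 + 14
31: 1419071 = 31·45776 + 15
37: 1419071 = 37·38353 + 10
41: 1419071 = 41·34611 + 20
43: 1419071 = 43·33001 + 28
47: 1419071 = 47·30193

47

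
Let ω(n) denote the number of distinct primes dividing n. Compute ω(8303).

8303 = 19^2 · 23
8303 = 19^2 · 23, which has 2 distinct prime factors.

2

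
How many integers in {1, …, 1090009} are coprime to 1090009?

1055760

Factor: 1090009 = 61 · 107 · 167.
φ(1090009) = (61−1) · (107−1) · (167−1) = 60 · 106 · 166 = 1055760.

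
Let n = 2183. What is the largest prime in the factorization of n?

2183 = 37 · 59
59 is prime.
So 2183 = 37 · 59; the largest prime factor is 59.

59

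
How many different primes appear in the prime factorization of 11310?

11310 = 2 · 5655
5655 = 3 · 1885
1885 = 5 · 377
377 = 13 · 29
11310 = 2 · 3 · 5 · 13 · 29, which has 5 distinct prime factors.

5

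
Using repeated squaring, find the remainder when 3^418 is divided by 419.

1

3^1 ≡ 3 (mod 419)
3^2 ≡ 3^2 = 9 ≡ 9 (mod 419)
3^4 ≡ 9^2 = 81 ≡ 81 (mod 419)
3^8 ≡ 81^2 = 6561 ≡ 276 (mod 419)
3^16 ≡ 276^2 = 76176 ≡ 337 (mod 419)
3^32 ≡ 337^2 = 113569 ≡ 20 (mod 419)
3^64 ≡ 20^2 = 400 ≡ 400 (mod 419)
3^128 ≡ 400^2 = 160000 ≡ 361 (mod 419)
3^256 ≡ 361^2 = 130321 ≡ 12 (mod 419)
418 = 256 + 128 + 32 + 2 in binary powers of 2.
So 3^418 ≡ 12 · 361 · 20 · 9 ≡ 1 (mod 419).
Since the result is 1, base 3 gives no evidence that 419 is composite.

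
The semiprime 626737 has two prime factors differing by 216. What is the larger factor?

907

Since p = q + 216, we have 626737 = q(q + 216), so q² + 216q − 626737 = 0.
Discriminant: 216² + 4·626737 = 46656 + 2506948 = 2553604; √2553604 = 1598.
q = (−216 + 1598)/2 = 691, and p = q + 216 = 907.
Check: 691 · 907 = 626737.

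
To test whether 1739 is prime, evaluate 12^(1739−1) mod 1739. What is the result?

12^1 ≡ 12 (mod 1739)
12^2 ≡ 12^2 = 144 ≡ 144 (mod 1739)
12^4 ≡ 144^2 = 20736 ≡ 1607 (mod 1739)
12^8 ≡ 1607^2 = 2582449 ≡ 34 (mod 1739)
12^16 ≡ 34^2 = 1156 ≡ 1156 (mod 1739)
12^32 ≡ 1156^2 = 1336336 ≡ 784 (mod 1739)
12^64 ≡ 784^2 = 614656 ≡ 789 (mod 1739)
12^128 ≡ 789^2 = 622521 ≡ 1698 (mod 1739)
12^256 ≡ 1698^2 = 2883204 ≡ 1681 (mod 1739)
12^512 ≡ 1681^2 = 2825761 ≡ 1625 (mod 1739)
12^1024 ≡ 1625^2 = 2640625 ≡ 823 (mod 1739)
1738 = 1024 + 512 + 128 + 64 + 8 + 2 in binary powers of 2.
So 12^1738 ≡ 823 · 1625 · 1698 · 789 · 34 · 144 ≡ 382 (mod 1739).
Since 382 ≠ 1, base 12 is a Fermat witness: 1739 is composite.

382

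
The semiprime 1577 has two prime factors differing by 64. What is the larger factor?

83

Since p = q + 64, we have 1577 = q(q + 64), so q² + 64q − 1577 = 0.
Discriminant: 64² + 4·1577 = 4096 + 6308 = 10404; √10404 = 102.
q = (−64 + 102)/2 = 19, and p = q + 64 = 83.
Check: 19 · 83 = 1577.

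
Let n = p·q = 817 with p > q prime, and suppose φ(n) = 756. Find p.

φ(n) = (p−1)(q−1) = n − (p+q) + 1, so p + q = 817 − 756 + 1 = 62.
p and q are the roots of t² − 62t + 817 = 0.
Discriminant: 62² − 4·817 = 3844 − 3268 = 576; √576 = 24.
q = (62 − 24)/2 = 19, p = (62 + 24)/2 = 43.
Check: 19 · 43 = 817.

43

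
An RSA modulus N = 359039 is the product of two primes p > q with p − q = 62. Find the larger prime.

631

Since p = q + 62, we have 359039 = q(q + 62), so q² + 62q − 359039 = 0.
Discriminant: 62² + 4·359039 = 3844 + 1436156 = 1440000; √1440000 = 1200.
q = (−62 + 1200)/2 = 569, and p = q + 62 = 631.
Check: 569 · 631 = 359039.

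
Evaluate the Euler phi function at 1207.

1120

Factor: 1207 = 17 · 71.
φ(1207) = (17−1) · (71−1) = 16 · 70 = 1120.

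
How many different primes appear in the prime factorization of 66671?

3

66671 = 11^2 · 551
551 = 19 · 29
66671 = 11^2 · 19 · 29, which has 3 distinct prime factors.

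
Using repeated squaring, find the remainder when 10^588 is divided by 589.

349

10^1 ≡ 10 (mod 589)
10^2 ≡ 10^2 = 100 ≡ 100 (mod 589)
10^4 ≡ 100^2 = 10000 ≡ 576 (mod 589)
10^8 ≡ 576^2 = 331776 ≡ 169 (mod 589)
10^16 ≡ 169^2 = 28561 ≡ 289 (mod 589)
10^32 ≡ 289^2 = 83521 ≡ 472 (mod 589)
10^64 ≡ 472^2 = 222784 ≡ 142 (mod 589)
10^128 ≡ 142^2 = 20164 ≡ 138 (mod 589)
10^256 ≡ 138^2 = 19044 ≡ 196 (mod 589)
10^512 ≡ 196^2 = 38416 ≡ 131 (mod 589)
588 = 512 + 64 + 8 + 4 in binary powers of 2.
So 10^588 ≡ 131 · 142 · 169 · 576 ≡ 349 (mod 589).
Since 349 ≠ 1, base 10 is a Fermat witness: 589 is composite.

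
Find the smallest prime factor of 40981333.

40981333 is odd.
Digit sum 31, not divisible by 3.
Ends in 3: not divisible by 5.
7: 40981333 = 7·5854476 + 1
11: 40981333 = 11·3725575 + 8
13: 40981333 = 13·3152410 + 3
17: 40981333 = 17·2410666 + 11
19: 40981333 = 19·2156912 + 5
23: 40981333 = 23·1781797 + 2
29: 40981333 = 29·1413149 + 12
31: 40981333 = 31·1321978 + 15
37: 40981333 = 37·1107603 + 22
41: 40981333 = 41·999544 + 29
43: 40981333 = 43·953054 + 11
47: 40981333 = 47·871943 + 12
53: 40981333 = 53·773232 + 37
59: 40981333 = 59·694598 + 51
61: 40981333 = 61·671825 + 8
67: 40981333 = 67·611661 + 46
71: 40981333 = 71·577201 + 62
73: 40981333 = 73·561388 + 9
79: 40981333 = 79·518751 + 4
83: 40981333 = 83·493751

83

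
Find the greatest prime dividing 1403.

1403 = 23 · 61
61 is prime.
So 1403 = 23 · 61; the largest prime factor is 61.

61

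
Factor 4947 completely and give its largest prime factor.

97

4947 = 3 · 1649
1649 = 17 · 97
97 is prime.
So 4947 = 3 · 17 · 97; the largest prime factor is 97.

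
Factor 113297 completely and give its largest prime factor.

89

113297 = 19 · 5963
5963 = 67 · 89
89 is prime.
So 113297 = 19 · 67 · 89; the largest prime factor is 89.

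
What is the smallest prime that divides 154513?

154513 is odd.
Digit sum 19, not divisible by 3.
Ends in 3: not divisible by 5.
7: 154513 = 7·22073 + 2
11: 154513 = 11·14046 + 7
13: 154513 = 13·11885 + 8
17: 154513 = 17·9089

17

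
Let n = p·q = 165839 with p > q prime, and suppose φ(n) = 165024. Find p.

φ(n) = (p−1)(q−1) = n − (p+q) + 1, so p + q = 165839 − 165024 + 1 = 816.
p and q are the roots of t² − 816t + 165839 = 0.
Discriminant: 816² − 4·165839 = 665856 − 663356 = 2500; √2500 = 50.
q = (816 − 50)/2 = 383, p = (816 + 50)/2 = 433.
Check: 383 · 433 = 165839.

433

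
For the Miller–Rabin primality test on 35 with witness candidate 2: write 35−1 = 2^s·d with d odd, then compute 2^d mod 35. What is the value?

35 − 1 = 34 = 2^1 · 17, so d = 17.
2^1 ≡ 2 (mod 35)
2^2 ≡ 2^2 = 4 ≡ 4 (mod 35)
2^4 ≡ 4^2 = 16 ≡ 16 (mod 35)
2^8 ≡ 16^2 = 256 ≡ 11 (mod 35)
2^16 ≡ 11^2 = 121 ≡ 16 (mod 35)
17 = 16 + 1 in binary powers of 2.
So 2^17 ≡ 16 · 2 ≡ 32 (mod 35).
Squaring chain: 32; never reaches −1, so base 2 is a Miller–Rabin witness that 35 is composite.

32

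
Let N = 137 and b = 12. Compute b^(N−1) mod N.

12^1 ≡ 12 (mod 137)
12^2 ≡ 12^2 = 144 ≡ 7 (mod 137)
12^4 ≡ 7^2 = 49 ≡ 49 (mod 137)
12^8 ≡ 49^2 = 2401 ≡ 72 (mod 137)
12^16 ≡ 72^2 = 5184 ≡ 115 (mod 137)
12^32 ≡ 115^2 = 13225 ≡ 73 (mod 137)
12^64 ≡ 73^2 = 5329 ≡ 123 (mod 137)
12^128 ≡ 123^2 = 15129 ≡ 59 (mod 137)
136 = 128 + 8 in binary powers of 2.
So 12^136 ≡ 59 · 72 ≡ 1 (mod 137).
Since the result is 1, base 12 gives no evidence that 137 is composite.

1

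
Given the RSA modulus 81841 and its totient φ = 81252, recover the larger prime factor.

φ(n) = (p−1)(q−1) = n − (p+q) + 1, so p + q = 81841 − 81252 + 1 = 590.
p and q are the roots of t² − 590t + 81841 = 0.
Discriminant: 590² − 4·81841 = 348100 − 327364 = 20736; √20736 = 144.
q = (590 − 144)/2 = 223, p = (590 + 144)/2 = 367.
Check: 223 · 367 = 81841.

367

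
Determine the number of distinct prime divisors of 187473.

187473 = 3 · 62491
62491 = 11 · 5681
5681 = 13 · 437
437 = 19 · 23
187473 = 3 · 11 · 13 · 19 · 23, which has 5 distinct prime factors.

5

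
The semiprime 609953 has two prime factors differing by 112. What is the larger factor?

Since p = q + 112, we have 609953 = q(q + 112), so q² + 112q − 609953 = 0.
Discriminant: 112² + 4·609953 = 12544 + 2439812 = 2452356; √2452356 = 1566.
q = (−112 + 1566)/2 = 727, and p = q + 112 = 839.
Check: 727 · 839 = 609953.

839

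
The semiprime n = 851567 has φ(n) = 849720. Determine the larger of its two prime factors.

971

φ(n) = (p−1)(q−1) = n − (p+q) + 1, so p + q = 851567 − 849720 + 1 = 1848.
p and q are the roots of t² − 1848t + 851567 = 0.
Discriminant: 1848² − 4·851567 = 3415104 − 3406268 = 8836; √8836 = 94.
q = (1848 − 94)/2 = 877, p = (1848 + 94)/2 = 971.
Check: 877 · 971 = 851567.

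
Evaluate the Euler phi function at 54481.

45360

Factor: 54481 = 7 · 43 · 181.
φ(54481) = (7−1) · (43−1) · (181−1) = 6 · 42 · 180 = 45360.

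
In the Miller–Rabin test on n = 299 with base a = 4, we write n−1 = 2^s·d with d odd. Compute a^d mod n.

140

299 − 1 = 298 = 2^1 · 149, so d = 149.
4^1 ≡ 4 (mod 299)
4^2 ≡ 4^2 = 16 ≡ 16 (mod 299)
4^4 ≡ 16^2 = 256 ≡ 256 (mod 299)
4^8 ≡ 256^2 = 65536 ≡ 55 (mod 299)
4^16 ≡ 55^2 = 3025 ≡ 35 (mod 299)
4^32 ≡ 35^2 = 1225 ≡ 29 (mod 299)
4^64 ≡ 29^2 = 841 ≡ 243 (mod 299)
4^128 ≡ 243^2 = 59049 ≡ 146 (mod 299)
149 = 128 + 16 + 4 + 1 in binary powers of 2.
So 4^149 ≡ 146 · 35 · 256 · 4 ≡ 140 (mod 299).
Squaring chain: 140; never reaches −1, so base 4 is a Miller–Rabin witness that 299 is composite.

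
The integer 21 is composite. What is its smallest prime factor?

3

21 is odd.
Digit sum 3, divisible by 3.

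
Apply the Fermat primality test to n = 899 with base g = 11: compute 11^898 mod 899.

382

11^1 ≡ 11 (mod 899)
11^2 ≡ 11^2 = 121 ≡ 121 (mod 899)
11^4 ≡ 121^2 = 14641 ≡ 257 (mod 899)
11^8 ≡ 257^2 = 66049 ≡ 422 (mod 899)
11^16 ≡ 422^2 = 178084 ≡ 82 (mod 899)
11^32 ≡ 82^2 = 6724 ≡ 431 (mod 899)
11^64 ≡ 431^2 = 185761 ≡ 567 (mod 899)
11^128 ≡ 567^2 = 321489 ≡ 546 (mod 899)
11^256 ≡ 546^2 = 298116 ≡ 547 (mod 899)
11^512 ≡ 547^2 = 299209 ≡ 741 (mod 899)
898 = 512 + 256 + 128 + 2 in binary powers of 2.
So 11^898 ≡ 741 · 547 · 546 · 121 ≡ 382 (mod 899).
Since 382 ≠ 1, base 11 is a Fermat witness: 899 is composite.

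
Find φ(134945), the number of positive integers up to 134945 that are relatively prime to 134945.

106624

Factor: 134945 = 5 · 137 · 197.
φ(134945) = (5−1) · (137−1) · (197−1) = 4 · 136 · 196 = 106624.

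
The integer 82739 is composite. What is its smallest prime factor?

82739 is odd.
Digit sum 29, not divisible by 3.
Ends in 9: not divisible by 5.
7: 82739 = 7·11819 + 6
11: 82739 = 11·7521 + 8
13: 82739 = 13·6364 + 7
17: 82739 = 17·4867

17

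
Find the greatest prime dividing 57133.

57133 = 19 · 3007
3007 = 31 · 97
97 is prime.
So 57133 = 19 · 31 · 97; the largest prime factor is 97.

97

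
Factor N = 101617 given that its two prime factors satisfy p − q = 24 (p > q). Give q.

307

Since p = q + 24, we have 101617 = q(q + 24), so q² + 24q − 101617 = 0.
Discriminant: 24² + 4·101617 = 576 + 406468 = 407044; √407044 = 638.
q = (−24 + 638)/2 = 307, and p = q + 24 = 331.
Check: 307 · 331 = 101617.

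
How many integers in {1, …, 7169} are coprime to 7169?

Factor: 7169 = 67 · 107.
φ(7169) = (67−1) · (107−1) = 66 · 106 = 6996.

6996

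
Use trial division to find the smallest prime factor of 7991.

7991 is odd.
Digit sum 26, not divisible by 3.
Ends in 1: not divisible by 5.
7: 7991 = 7·1141 + 4
11: 7991 = 11·726 + 5
13: 7991 = 13·614 + 9
17: 7991 = 17·470 + 1
19: 7991 = 19·420 + 11
23: 7991 = 23·347 + 10
29: 7991 = 29·275 + 16
31: 7991 = 31·257 + 24
37: 7991 = 37·215 + 36
41: 7991 = 41·194 + 37
43: 7991 = 43·185 + 36
47: 7991 = 47·170 + 1
53: 7991 = 53·150 + 41
59: 7991 = 59·135 + 26
61: 7991 = 61·131

61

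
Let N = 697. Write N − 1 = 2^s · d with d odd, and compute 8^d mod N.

576

697 − 1 = 696 = 2^3 · 87, so d = 87.
8^1 ≡ 8 (mod 697)
8^2 ≡ 8^2 = 64 ≡ 64 (mod 697)
8^4 ≡ 64^2 = 4096 ≡ 611 (mod 697)
8^8 ≡ 611^2 = 373321 ≡ 426 (mod 697)
8^16 ≡ 426^2 = 181476 ≡ 256 (mod 697)
8^32 ≡ 256^2 = 65536 ≡ 18 (mod 697)
8^64 ≡ 18^2 = 324 ≡ 324 (mod 697)
87 = 64 + 16 + 4 + 2 + 1 in binary powers of 2.
So 8^87 ≡ 324 · 256 · 611 · 64 · 8 ≡ 576 (mod 697).
Squaring chain: 576 → 4 → 16; never reaches −1, so base 8 is a Miller–Rabin witness that 697 is composite.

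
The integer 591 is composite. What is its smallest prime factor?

591 is odd.
Digit sum 15, divisible by 3.

3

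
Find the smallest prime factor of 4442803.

4442803 is odd.
Digit sum 25, not divisible by 3.
Ends in 3: not divisible by 5.
7: 4442803 = 7·634686 + 1
11: 4442803 = 11·403891 + 2
13: 4442803 = 13·341754 + 1
17: 4442803 = 17·261341 + 6
19: 4442803 = 19·233831 + 14
23: 4442803 = 23·193165 + 8
29: 4442803 = 29·153200 + 3
31: 4442803 = 31·143316 + 7
37: 4442803 = 37·120075 + 28
41: 4442803 = 41·108361 + 2
43: 4442803 = 43·103321

43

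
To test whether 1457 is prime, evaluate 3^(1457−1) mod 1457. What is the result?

307

3^1 ≡ 3 (mod 1457)
3^2 ≡ 3^2 = 9 ≡ 9 (mod 1457)
3^4 ≡ 9^2 = 81 ≡ 81 (mod 1457)
3^8 ≡ 81^2 = 6561 ≡ 733 (mod 1457)
3^16 ≡ 733^2 = 537289 ≡ 1113 (mod 1457)
3^32 ≡ 1113^2 = 1238769 ≡ 319 (mod 1457)
3^64 ≡ 319^2 = 101761 ≡ 1228 (mod 1457)
3^128 ≡ 1228^2 = 1507984 ≡ 1446 (mod 1457)
3^256 ≡ 1446^2 = 2090916 ≡ 121 (mod 1457)
3^512 ≡ 121^2 = 14641 ≡ 71 (mod 1457)
3^1024 ≡ 71^2 = 5041 ≡ 670 (mod 1457)
1456 = 1024 + 256 + 128 + 32 + 16 in binary powers of 2.
So 3^1456 ≡ 670 · 121 · 1446 · 319 · 1113 ≡ 307 (mod 1457).
Since 307 ≠ 1, base 3 is a Fermat witness: 1457 is composite.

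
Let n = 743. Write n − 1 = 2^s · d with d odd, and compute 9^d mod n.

1

743 − 1 = 742 = 2^1 · 371, so d = 371.
9^1 ≡ 9 (mod 743)
9^2 ≡ 9^2 = 81 ≡ 81 (mod 743)
9^4 ≡ 81^2 = 6561 ≡ 617 (mod 743)
9^8 ≡ 617^2 = 380689 ≡ 273 (mod 743)
9^16 ≡ 273^2 = 74529 ≡ 229 (mod 743)
9^32 ≡ 229^2 = 52441 ≡ 431 (mod 743)
9^64 ≡ 431^2 = 185761 ≡ 11 (mod 743)
9^128 ≡ 11^2 = 121 ≡ 121 (mod 743)
9^256 ≡ 121^2 = 14641 ≡ 524 (mod 743)
371 = 256 + 64 + 32 + 16 + 2 + 1 in binary powers of 2.
So 9^371 ≡ 524 · 11 · 431 · 229 · 81 · 9 ≡ 1 (mod 743).
Since 9^d ≡ 1 (mod 743), base 9 does not prove 743 composite.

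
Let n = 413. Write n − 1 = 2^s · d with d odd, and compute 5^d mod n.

19

413 − 1 = 412 = 2^2 · 103, so d = 103.
5^1 ≡ 5 (mod 413)
5^2 ≡ 5^2 = 25 ≡ 25 (mod 413)
5^4 ≡ 25^2 = 625 ≡ 212 (mod 413)
5^8 ≡ 212^2 = 44944 ≡ 340 (mod 413)
5^16 ≡ 340^2 = 115600 ≡ 373 (mod 413)
5^32 ≡ 373^2 = 139129 ≡ 361 (mod 413)
5^64 ≡ 361^2 = 130321 ≡ 226 (mod 413)
103 = 64 + 32 + 4 + 2 + 1 in binary powers of 2.
So 5^103 ≡ 226 · 361 · 212 · 25 · 5 ≡ 19 (mod 413).
Squaring chain: 19 → 361; never reaches −1, so base 5 is a Miller–Rabin witness that 413 is composite.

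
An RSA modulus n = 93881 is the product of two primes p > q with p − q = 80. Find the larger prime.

Since p = q + 80, we have 93881 = q(q + 80), so q² + 80q − 93881 = 0.
Discriminant: 80² + 4·93881 = 6400 + 375524 = 381924; √381924 = 618.
q = (−80 + 618)/2 = 269, and p = q + 80 = 349.
Check: 269 · 349 = 93881.

349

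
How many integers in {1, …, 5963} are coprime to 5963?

Factor: 5963 = 67 · 89.
φ(5963) = (67−1) · (89−1) = 66 · 88 = 5808.

5808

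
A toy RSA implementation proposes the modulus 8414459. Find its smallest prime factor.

8414459 is odd.
Digit sum 35, not divisible by 3.
Ends in 9: not divisible by 5.
7: 8414459 = 7·1202065 + 4
11: 8414459 = 11·764950 + 9
13: 8414459 = 13·647266 + 1
17: 8414459 = 17·494968 + 3
19: 8414459 = 19·442866 + 5
23: 8414459 = 23·365846 + 1
29: 8414459 = 29·290153 + 22
31: 8414459 = 31·271434 + 5
37: 8414459 = 37·227417 + 30
41: 8414459 = 41·205230 + 29
43: 8414459 = 43·195685 + 4
47: 8414459 = 47·179031 + 2
53: 8414459 = 53·158763 + 20
59: 8414459 = 59·142617 + 56
61: 8414459 = 61·137941 + 58
67: 8414459 = 67·125588 + 63
71: 8414459 = 71·118513 + 36
73: 8414459 = 73·115266 + 41
79: 8414459 = 79·106512 + 11
83: 8414459 = 83·101379 + 2
89: 8414459 = 89·94544 + 43
97: 8414459 = 97·86747

97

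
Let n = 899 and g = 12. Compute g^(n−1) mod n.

12^1 ≡ 12 (mod 899)
12^2 ≡ 12^2 = 144 ≡ 144 (mod 899)
12^4 ≡ 144^2 = 20736 ≡ 59 (mod 899)
12^8 ≡ 59^2 = 3481 ≡ 784 (mod 899)
12^16 ≡ 784^2 = 614656 ≡ 639 (mod 899)
12^32 ≡ 639^2 = 408321 ≡ 175 (mod 899)
12^64 ≡ 175^2 = 30625 ≡ 59 (mod 899)
12^128 ≡ 59^2 = 3481 ≡ 784 (mod 899)
12^256 ≡ 784^2 = 614656 ≡ 639 (mod 899)
12^512 ≡ 639^2 = 408321 ≡ 175 (mod 899)
898 = 512 + 256 + 128 + 2 in binary powers of 2.
So 12^898 ≡ 175 · 639 · 784 · 144 ≡ 231 (mod 899).
Since 231 ≠ 1, base 12 is a Fermat witness: 899 is composite.

231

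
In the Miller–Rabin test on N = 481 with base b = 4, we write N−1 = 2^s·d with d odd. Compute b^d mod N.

481 − 1 = 480 = 2^5 · 15, so d = 15.
4^1 ≡ 4 (mod 481)
4^2 ≡ 4^2 = 16 ≡ 16 (mod 481)
4^4 ≡ 16^2 = 256 ≡ 256 (mod 481)
4^8 ≡ 256^2 = 65536 ≡ 120 (mod 481)
15 = 8 + 4 + 2 + 1 in binary powers of 2.
So 4^15 ≡ 120 · 256 · 16 · 4 ≡ 233 (mod 481).
Squaring chain: 233 → 417 → 248 → 417 → 248; never reaches −1, so base 4 is a Miller–Rabin witness that 481 is composite.

233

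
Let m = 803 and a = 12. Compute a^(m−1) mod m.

12^1 ≡ 12 (mod 803)
12^2 ≡ 12^2 = 144 ≡ 144 (mod 803)
12^4 ≡ 144^2 = 20736 ≡ 661 (mod 803)
12^8 ≡ 661^2 = 436921 ≡ 89 (mod 803)
12^16 ≡ 89^2 = 7921 ≡ 694 (mod 803)
12^32 ≡ 694^2 = 481636 ≡ 639 (mod 803)
12^64 ≡ 639^2 = 408321 ≡ 397 (mod 803)
12^128 ≡ 397^2 = 157609 ≡ 221 (mod 803)
12^256 ≡ 221^2 = 48841 ≡ 661 (mod 803)
12^512 ≡ 661^2 = 436921 ≡ 89 (mod 803)
802 = 512 + 256 + 32 + 2 in binary powers of 2.
So 12^802 ≡ 89 · 661 · 639 · 144 ≡ 771 (mod 803).
Since 771 ≠ 1, base 12 is a Fermat witness: 803 is composite.

771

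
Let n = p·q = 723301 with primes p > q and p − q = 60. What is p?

Since p = q + 60, we have 723301 = q(q + 60), so q² + 60q − 723301 = 0.
Discriminant: 60² + 4·723301 = 3600 + 2893204 = 2896804; √2896804 = 1702.
q = (−60 + 1702)/2 = 821, and p = q + 60 = 881.
Check: 821 · 881 = 723301.

881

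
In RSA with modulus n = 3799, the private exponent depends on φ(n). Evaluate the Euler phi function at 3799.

Factor: 3799 = 29 · 131.
φ(3799) = (29−1) · (131−1) = 28 · 130 = 3640.

3640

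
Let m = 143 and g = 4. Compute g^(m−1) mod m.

126

4^1 ≡ 4 (mod 143)
4^2 ≡ 4^2 = 16 ≡ 16 (mod 143)
4^4 ≡ 16^2 = 256 ≡ 113 (mod 143)
4^8 ≡ 113^2 = 12769 ≡ 42 (mod 143)
4^16 ≡ 42^2 = 1764 ≡ 48 (mod 143)
4^32 ≡ 48^2 = 2304 ≡ 16 (mod 143)
4^64 ≡ 16^2 = 256 ≡ 113 (mod 143)
4^128 ≡ 113^2 = 12769 ≡ 42 (mod 143)
142 = 128 + 8 + 4 + 2 in binary powers of 2.
So 4^142 ≡ 42 · 42 · 113 · 16 ≡ 126 (mod 143).
Since 126 ≠ 1, base 4 is a Fermat witness: 143 is composite.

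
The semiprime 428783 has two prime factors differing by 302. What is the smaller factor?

521

Since p = q + 302, we have 428783 = q(q + 302), so q² + 302q − 428783 = 0.
Discriminant: 302² + 4·428783 = 91204 + 1715132 = 1806336; √1806336 = 1344.
q = (−302 + 1344)/2 = 521, and p = q + 302 = 823.
Check: 521 · 823 = 428783.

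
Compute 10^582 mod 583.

386

10^1 ≡ 10 (mod 583)
10^2 ≡ 10^2 = 100 ≡ 100 (mod 583)
10^4 ≡ 100^2 = 10000 ≡ 89 (mod 583)
10^8 ≡ 89^2 = 7921 ≡ 342 (mod 583)
10^16 ≡ 342^2 = 116964 ≡ 364 (mod 583)
10^32 ≡ 364^2 = 132496 ≡ 155 (mod 583)
10^64 ≡ 155^2 = 24025 ≡ 122 (mod 583)
10^128 ≡ 122^2 = 14884 ≡ 309 (mod 583)
10^256 ≡ 309^2 = 95481 ≡ 452 (mod 583)
10^512 ≡ 452^2 = 204304 ≡ 254 (mod 583)
582 = 512 + 64 + 4 + 2 in binary powers of 2.
So 10^582 ≡ 254 · 122 · 89 · 100 ≡ 386 (mod 583).
Since 386 ≠ 1, base 10 is a Fermat witness: 583 is composite.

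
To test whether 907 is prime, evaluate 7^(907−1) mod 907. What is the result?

7^1 ≡ 7 (mod 907)
7^2 ≡ 7^2 = 49 ≡ 49 (mod 907)
7^4 ≡ 49^2 = 2401 ≡ 587 (mod 907)
7^8 ≡ 587^2 = 344569 ≡ 816 (mod 907)
7^16 ≡ 816^2 = 665856 ≡ 118 (mod 907)
7^32 ≡ 118^2 = 13924 ≡ 319 (mod 907)
7^64 ≡ 319^2 = 101761 ≡ 177 (mod 907)
7^128 ≡ 177^2 = 31329 ≡ 491 (mod 907)
7^256 ≡ 491^2 = 241081 ≡ 726 (mod 907)
7^512 ≡ 726^2 = 527076 ≡ 109 (mod 907)
906 = 512 + 256 + 128 + 8 + 2 in binary powers of 2.
So 7^906 ≡ 109 · 726 · 491 · 816 · 49 ≡ 1 (mod 907).
Since the result is 1, base 7 gives no evidence that 907 is composite.

1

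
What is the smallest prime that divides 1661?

1661 is odd.
Digit sum 14, not divisible by 3.
Ends in 1: not divisible by 5.
7: 1661 = 7·237 + 2
11: 1661 = 11·151

11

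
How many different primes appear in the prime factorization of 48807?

48807 = 3^2 · 5423
5423 = 11 · 493
493 = 17 · 29
48807 = 3^2 · 11 · 17 · 29, which has 4 distinct prime factors.

4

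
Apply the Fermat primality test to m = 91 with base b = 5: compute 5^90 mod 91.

5^1 ≡ 5 (mod 91)
5^2 ≡ 5^2 = 25 ≡ 25 (mod 91)
5^4 ≡ 25^2 = 625 ≡ 79 (mod 91)
5^8 ≡ 79^2 = 6241 ≡ 53 (mod 91)
5^16 ≡ 53^2 = 2809 ≡ 79 (mod 91)
5^32 ≡ 79^2 = 6241 ≡ 53 (mod 91)
5^64 ≡ 53^2 = 2809 ≡ 79 (mod 91)
90 = 64 + 16 + 8 + 2 in binary powers of 2.
So 5^90 ≡ 79 · 79 · 53 · 25 ≡ 64 (mod 91).
Since 64 ≠ 1, base 5 is a Fermat witness: 91 is composite.

64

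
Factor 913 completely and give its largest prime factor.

913 = 11 · 83
83 is prime.
So 913 = 11 · 83; the largest prime factor is 83.

83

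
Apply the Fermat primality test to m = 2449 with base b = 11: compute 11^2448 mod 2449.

11^1 ≡ 11 (mod 2449)
11^2 ≡ 11^2 = 121 ≡ 121 (mod 2449)
11^4 ≡ 121^2 = 14641 ≡ 2396 (mod 2449)
11^8 ≡ 2396^2 = 5740816 ≡ 360 (mod 2449)
11^16 ≡ 360^2 = 129600 ≡ 2252 (mod 2449)
11^32 ≡ 2252^2 = 5071504 ≡ 2074 (mod 2449)
11^64 ≡ 2074^2 = 4301476 ≡ 1032 (mod 2449)
11^128 ≡ 1032^2 = 1065024 ≡ 2158 (mod 2449)
11^256 ≡ 2158^2 = 4656964 ≡ 1415 (mod 2449)
11^512 ≡ 1415^2 = 2002225 ≡ 1392 (mod 2449)
11^1024 ≡ 1392^2 = 1937664 ≡ 505 (mod 2449)
11^2048 ≡ 505^2 = 255025 ≡ 329 (mod 2449)
2448 = 2048 + 256 + 128 + 16 in binary powers of 2.
So 11^2448 ≡ 329 · 1415 · 2158 · 2252 ≡ 2141 (mod 2449).
Since 2141 ≠ 1, base 11 is a Fermat witness: 2449 is composite.

2141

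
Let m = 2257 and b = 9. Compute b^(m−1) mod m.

9^1 ≡ 9 (mod 2257)
9^2 ≡ 9^2 = 81 ≡ 81 (mod 2257)
9^4 ≡ 81^2 = 6561 ≡ 2047 (mod 2257)
9^8 ≡ 2047^2 = 4190209 ≡ 1217 (mod 2257)
9^16 ≡ 1217^2 = 1481089 ≡ 497 (mod 2257)
9^32 ≡ 497^2 = 247009 ≡ 996 (mod 2257)
9^64 ≡ 996^2 = 992016 ≡ 1193 (mod 2257)
9^128 ≡ 1193^2 = 1423249 ≡ 1339 (mod 2257)
9^256 ≡ 1339^2 = 1792921 ≡ 863 (mod 2257)
9^512 ≡ 863^2 = 744769 ≡ 2216 (mod 2257)
9^1024 ≡ 2216^2 = 4910656 ≡ 1681 (mod 2257)
9^2048 ≡ 1681^2 = 2825761 ≡ 2254 (mod 2257)
2256 = 2048 + 128 + 64 + 16 in binary powers of 2.
So 9^2256 ≡ 2254 · 1339 · 1193 · 497 ≡ 1046 (mod 2257).
Since 1046 ≠ 1, base 9 is a Fermat witness: 2257 is composite.

1046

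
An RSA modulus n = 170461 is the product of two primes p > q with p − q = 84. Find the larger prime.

457

Since p = q + 84, we have 170461 = q(q + 84), so q² + 84q − 170461 = 0.
Discriminant: 84² + 4·170461 = 7056 + 681844 = 688900; √688900 = 830.
q = (−84 + 830)/2 = 373, and p = q + 84 = 457.
Check: 373 · 457 = 170461.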